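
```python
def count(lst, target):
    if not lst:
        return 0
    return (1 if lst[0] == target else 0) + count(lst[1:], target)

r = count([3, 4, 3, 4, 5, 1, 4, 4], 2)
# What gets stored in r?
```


count([3, 4, 3, 4, 5, 1, 4, 4], 2)
lst[0]=3 != 2: 0 + count([4, 3, 4, 5, 1, 4, 4], 2)
lst[0]=4 != 2: 0 + count([3, 4, 5, 1, 4, 4], 2)
lst[0]=3 != 2: 0 + count([4, 5, 1, 4, 4], 2)
lst[0]=4 != 2: 0 + count([5, 1, 4, 4], 2)
lst[0]=5 != 2: 0 + count([1, 4, 4], 2)
lst[0]=1 != 2: 0 + count([4, 4], 2)
lst[0]=4 != 2: 0 + count([4], 2)
lst[0]=4 != 2: 0 + count([], 2)
= 0


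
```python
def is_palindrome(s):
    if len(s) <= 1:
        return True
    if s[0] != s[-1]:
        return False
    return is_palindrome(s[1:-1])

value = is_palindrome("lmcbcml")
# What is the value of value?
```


is_palindrome("lmcbcml")
"lmcbcml": s[0]='l' == s[-1]='l' -> is_palindrome("mcbcm")
"mcbcm": s[0]='m' == s[-1]='m' -> is_palindrome("cbc")
"cbc": s[0]='c' == s[-1]='c' -> is_palindrome("b")
"b": len <= 1 -> True
= True


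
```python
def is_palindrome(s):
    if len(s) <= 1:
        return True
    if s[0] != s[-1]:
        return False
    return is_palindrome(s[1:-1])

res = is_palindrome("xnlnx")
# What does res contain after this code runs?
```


is_palindrome("xnlnx")
"xnlnx": s[0]='x' == s[-1]='x' -> is_palindrome("nln")
"nln": s[0]='n' == s[-1]='n' -> is_palindrome("l")
"l": len <= 1 -> True
= True


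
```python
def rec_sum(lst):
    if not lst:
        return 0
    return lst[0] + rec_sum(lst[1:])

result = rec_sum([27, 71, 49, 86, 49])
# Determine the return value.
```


rec_sum([27, 71, 49, 86, 49])
= 27 + rec_sum([71, 49, 86, 49])
= 27 + 71 + rec_sum([49, 86, 49])
= 27 + 71 + 49 + rec_sum([86, 49])
= 27 + 71 + 49 + 86 + rec_sum([49])
= 27 + 71 + 49 + 86 + 49 + rec_sum([])
= 27 + 71 + 49 + 86 + 49 + 0
= 282


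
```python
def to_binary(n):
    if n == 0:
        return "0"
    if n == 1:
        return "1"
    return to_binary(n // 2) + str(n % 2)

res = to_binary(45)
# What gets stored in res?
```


to_binary(45)
= to_binary(22) + "1"
= to_binary(11) + "0" + "1"
= to_binary(5) + "1" + "0" + "1"
= to_binary(2) + "1" + "1" + "0" + "1"
= to_binary(1) + "0" + "1" + "1" + "0" + "1"
= "1" + "0" + "1" + "1" + "0" + "1"
= "101101"


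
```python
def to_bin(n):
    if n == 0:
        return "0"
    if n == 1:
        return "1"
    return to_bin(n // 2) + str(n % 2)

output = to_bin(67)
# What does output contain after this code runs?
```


to_bin(67)
= to_bin(33) + "1"
= to_bin(16) + "1" + "1"
= to_bin(8) + "0" + "1" + "1"
= to_bin(4) + "0" + "0" + "1" + "1"
= to_bin(2) + "0" + "0" + "0" + "1" + "1"
= to_bin(1) + "0" + "0" + "0" + "0" + "1" + "1"
= "1" + "0" + "0" + "0" + "0" + "1" + "1"
= "1000011"


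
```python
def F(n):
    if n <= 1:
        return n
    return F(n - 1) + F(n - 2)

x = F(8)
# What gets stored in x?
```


F(8)
= F(7) + F(6)
= (F(6) + F(5)) + F(6)
Computing bottom-up: F(0)=0, F(1)=1, F(2)=1, F(3)=2, F(4)=3, F(5)=5, F(6)=8, F(7)=13, F(8)=21
= 21


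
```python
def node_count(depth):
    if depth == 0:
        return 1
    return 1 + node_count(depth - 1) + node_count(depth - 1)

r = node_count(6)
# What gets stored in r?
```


node_count(6)
= 1 + node_count(5) + node_count(5)
= 1 + 2 * node_count(5)
node_count(k) = 2^(k+1) - 1
node_count(0) = 1
node_count(1) = 3
node_count(2) = 7
node_count(3) = 15
node_count(4) = 31
node_count(6) = 2^7 - 1 = 127


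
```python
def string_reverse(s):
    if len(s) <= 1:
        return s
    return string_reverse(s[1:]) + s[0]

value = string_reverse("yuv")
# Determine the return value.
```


string_reverse("yuv")
= string_reverse("uv") + "y"
= string_reverse("v") + "u" + "y"
= "v" + "u" + "y"
= "vuy"


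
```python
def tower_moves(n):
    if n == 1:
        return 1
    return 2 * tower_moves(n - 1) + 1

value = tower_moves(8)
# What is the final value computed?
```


tower_moves(8)
= 2 * tower_moves(7) + 1
= 2 * (2 * tower_moves(6) + 1) + 1
= 2 * (2 * (2 * tower_moves(5) + 1) + 1) + 1
= 2 * (2 * (2 * (2 * tower_moves(4) + 1) + 1) + 1) + 1
= 2 * (2 * (2 * (2 * (2 * tower_moves(3) + 1) + 1) + 1) + 1) + 1
= 2 * (2 * (2 * (2 * (2 * (2 * tower_moves(2) + 1) + 1) + 1) + 1) + 1) + 1
= 2 * (2 * (2 * (2 * (2 * (2 * (2 * tower_moves(1) + 1) + 1) + 1) + 1) + 1) + 1) + 1
Now compute bottom-up:
tower_moves(1) = 1
tower_moves(2) = 2 * 1 + 1 = 3
tower_moves(3) = 2 * 3 + 1 = 7
tower_moves(4) = 2 * 7 + 1 = 15
tower_moves(5) = 2 * 15 + 1 = 31
tower_moves(6) = 2 * 31 + 1 = 63
tower_moves(7) = 2 * 63 + 1 = 127
tower_moves(8) = 2 * 127 + 1 = 255
= 255


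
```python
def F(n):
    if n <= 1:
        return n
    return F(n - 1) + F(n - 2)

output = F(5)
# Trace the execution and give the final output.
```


F(5)
= F(4) + F(3)
= (F(3) + F(2)) + F(3)
Computing bottom-up: F(0)=0, F(1)=1, F(2)=1, F(3)=2, F(4)=3, F(5)=5
= 5


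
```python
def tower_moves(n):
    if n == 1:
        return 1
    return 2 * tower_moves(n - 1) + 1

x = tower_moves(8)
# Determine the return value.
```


tower_moves(8)
= 2 * tower_moves(7) + 1
= 2 * (2 * tower_moves(6) + 1) + 1
= 2 * (2 * (2 * tower_moves(5) + 1) + 1) + 1
= 2 * (2 * (2 * (2 * tower_moves(4) + 1) + 1) + 1) + 1
= 2 * (2 * (2 * (2 * (2 * tower_moves(3) + 1) + 1) + 1) + 1) + 1
= 2 * (2 * (2 * (2 * (2 * (2 * tower_moves(2) + 1) + 1) + 1) + 1) + 1) + 1
= 2 * (2 * (2 * (2 * (2 * (2 * (2 * tower_moves(1) + 1) + 1) + 1) + 1) + 1) + 1) + 1
Now compute bottom-up:
tower_moves(1) = 1
tower_moves(2) = 2 * 1 + 1 = 3
tower_moves(3) = 2 * 3 + 1 = 7
tower_moves(4) = 2 * 7 + 1 = 15
tower_moves(5) = 2 * 15 + 1 = 31
tower_moves(6) = 2 * 31 + 1 = 63
tower_moves(7) = 2 * 63 + 1 = 127
tower_moves(8) = 2 * 127 + 1 = 255
= 255


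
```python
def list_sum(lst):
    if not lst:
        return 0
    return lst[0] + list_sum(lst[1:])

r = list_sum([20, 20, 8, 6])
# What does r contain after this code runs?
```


list_sum([20, 20, 8, 6])
= 20 + list_sum([20, 8, 6])
= 20 + 20 + list_sum([8, 6])
= 20 + 20 + 8 + list_sum([6])
= 20 + 20 + 8 + 6 + list_sum([])
= 20 + 20 + 8 + 6 + 0
= 54


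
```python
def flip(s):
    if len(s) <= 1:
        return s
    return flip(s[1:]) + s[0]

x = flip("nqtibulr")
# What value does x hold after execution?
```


flip("nqtibulr")
= flip("qtibulr") + "n"
= flip("tibulr") + "q" + "n"
= flip("ibulr") + "t" + "q" + "n"
= flip("bulr") + "i" + "t" + "q" + "n"
= flip("ulr") + "b" + "i" + "t" + "q" + "n"
= flip("lr") + "u" + "b" + "i" + "t" + "q" + "n"
= flip("r") + "l" + "u" + "b" + "i" + "t" + "q" + "n"
= "r" + "l" + "u" + "b" + "i" + "t" + "q" + "n"
= "rlubitqn"


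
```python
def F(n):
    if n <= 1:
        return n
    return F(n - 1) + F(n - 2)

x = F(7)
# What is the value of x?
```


F(7)
= F(6) + F(5)
= (F(5) + F(4)) + F(5)
Computing bottom-up: F(0)=0, F(1)=1, F(2)=1, F(3)=2, F(4)=3, F(5)=5, F(6)=8, F(7)=13
= 13


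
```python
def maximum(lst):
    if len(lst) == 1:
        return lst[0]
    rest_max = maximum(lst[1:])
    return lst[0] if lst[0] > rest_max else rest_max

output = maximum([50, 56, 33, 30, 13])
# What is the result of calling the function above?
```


maximum([50, 56, 33, 30, 13])
= compare 50 with maximum([56, 33, 30, 13])
= compare 56 with maximum([33, 30, 13])
= compare 33 with maximum([30, 13])
= compare 30 with maximum([13])
Base: maximum([13]) = 13
compare 30 with 13: max = 30
compare 33 with 30: max = 33
compare 56 with 33: max = 56
compare 50 with 56: max = 56
= 56


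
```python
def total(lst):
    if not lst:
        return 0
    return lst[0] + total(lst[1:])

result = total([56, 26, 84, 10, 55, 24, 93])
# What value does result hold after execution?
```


total([56, 26, 84, 10, 55, 24, 93])
= 56 + total([26, 84, 10, 55, 24, 93])
= 56 + 26 + total([84, 10, 55, 24, 93])
= 56 + 26 + 84 + total([10, 55, 24, 93])
= 56 + 26 + 84 + 10 + total([55, 24, 93])
= 56 + 26 + 84 + 10 + 55 + total([24, 93])
= 56 + 26 + 84 + 10 + 55 + 24 + total([93])
= 56 + 26 + 84 + 10 + 55 + 24 + 93 + total([])
= 56 + 26 + 84 + 10 + 55 + 24 + 93 + 0
= 348


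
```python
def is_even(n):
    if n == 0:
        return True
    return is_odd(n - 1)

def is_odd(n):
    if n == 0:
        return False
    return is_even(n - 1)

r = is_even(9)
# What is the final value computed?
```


is_even(9)
= is_odd(8)
= is_even(7)
= is_odd(6)
= is_even(5)
= is_odd(4)
= is_even(3)
= is_odd(2)
= is_even(1)
= is_odd(0)
n == 0: return False
= False


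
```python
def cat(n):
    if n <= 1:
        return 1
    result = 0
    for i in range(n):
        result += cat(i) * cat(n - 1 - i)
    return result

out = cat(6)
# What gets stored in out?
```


cat(6)
= sum of cat(i) * cat(6-1-i) for i in 0..5
First compute sub-values bottom-up:
  cat(0) = 1, cat(1) = 1
  cat(2) = 1*1 + 1*1 = 2
  cat(3) = 1*2 + 1*1 + 2*1 = 5
  cat(4) = 1*5 + 1*2 + 2*1 + 5*1 = 14
  cat(5) = 1*14 + 1*5 + 2*2 + 5*1 + 14*1 = 42
Now cat(6):
  cat(0)*cat(5) = 1*42 = 42
  cat(1)*cat(4) = 1*14 = 14
  cat(2)*cat(3) = 2*5 = 10
  cat(3)*cat(2) = 5*2 = 10
  cat(4)*cat(1) = 14*1 = 14
  cat(5)*cat(0) = 42*1 = 42
= 42 + 14 + 10 + 10 + 14 + 42
= 132


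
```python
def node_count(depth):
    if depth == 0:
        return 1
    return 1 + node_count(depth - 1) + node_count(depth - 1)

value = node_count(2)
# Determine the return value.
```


node_count(2)
= 1 + node_count(1) + node_count(1)
= 1 + 2 * node_count(1)
node_count(k) = 2^(k+1) - 1
node_count(0) = 1
node_count(1) = 3
node_count(2) = 7
node_count(2) = 2^3 - 1 = 7


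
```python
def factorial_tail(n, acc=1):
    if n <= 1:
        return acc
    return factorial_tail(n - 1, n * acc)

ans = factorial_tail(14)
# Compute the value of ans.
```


factorial_tail(14, 1)
= factorial_tail(13, 14 * 1) = factorial_tail(13, 14)
= factorial_tail(12, 13 * 14) = factorial_tail(12, 182)
= factorial_tail(11, 12 * 182) = factorial_tail(11, 2184)
= factorial_tail(10, 11 * 2184) = factorial_tail(10, 24024)
= factorial_tail(9, 10 * 24024) = factorial_tail(9, 240240)
= factorial_tail(8, 9 * 240240) = factorial_tail(8, 2162160)
= factorial_tail(7, 8 * 2162160) = factorial_tail(7, 17297280)
= factorial_tail(6, 7 * 17297280) = factorial_tail(6, 121080960)
= factorial_tail(5, 6 * 121080960) = factorial_tail(5, 726485760)
= factorial_tail(4, 5 * 726485760) = factorial_tail(4, 3632428800)
= factorial_tail(3, 4 * 3632428800) = factorial_tail(3, 14529715200)
= factorial_tail(2, 3 * 14529715200) = factorial_tail(2, 43589145600)
= factorial_tail(1, 2 * 43589145600) = factorial_tail(1, 87178291200)
n <= 1, return acc = 87178291200


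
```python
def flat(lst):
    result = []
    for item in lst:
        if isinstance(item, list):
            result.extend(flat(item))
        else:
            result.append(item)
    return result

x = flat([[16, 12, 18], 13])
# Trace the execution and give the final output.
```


flat([[16, 12, 18], 13])
Processing each element:
  [16, 12, 18] is a list -> flat recursively -> [16, 12, 18]
  13 is not a list -> append 13
= [16, 12, 18, 13]


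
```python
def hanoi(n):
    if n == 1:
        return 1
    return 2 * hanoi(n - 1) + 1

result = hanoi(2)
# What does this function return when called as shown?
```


hanoi(2)
= 2 * hanoi(1) + 1
Now compute bottom-up:
hanoi(1) = 1
hanoi(2) = 2 * 1 + 1 = 3
= 3


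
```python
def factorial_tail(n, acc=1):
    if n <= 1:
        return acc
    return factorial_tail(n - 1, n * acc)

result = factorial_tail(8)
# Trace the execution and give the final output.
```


factorial_tail(8, 1)
= factorial_tail(7, 8 * 1) = factorial_tail(7, 8)
= factorial_tail(6, 7 * 8) = factorial_tail(6, 56)
= factorial_tail(5, 6 * 56) = factorial_tail(5, 336)
= factorial_tail(4, 5 * 336) = factorial_tail(4, 1680)
= factorial_tail(3, 4 * 1680) = factorial_tail(3, 6720)
= factorial_tail(2, 3 * 6720) = factorial_tail(2, 20160)
= factorial_tail(1, 2 * 20160) = factorial_tail(1, 40320)
n <= 1, return acc = 40320


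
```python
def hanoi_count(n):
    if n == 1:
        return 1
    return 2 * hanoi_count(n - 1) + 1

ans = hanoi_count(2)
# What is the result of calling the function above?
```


hanoi_count(2)
= 2 * hanoi_count(1) + 1
Now compute bottom-up:
hanoi_count(1) = 1
hanoi_count(2) = 2 * 1 + 1 = 3
= 3


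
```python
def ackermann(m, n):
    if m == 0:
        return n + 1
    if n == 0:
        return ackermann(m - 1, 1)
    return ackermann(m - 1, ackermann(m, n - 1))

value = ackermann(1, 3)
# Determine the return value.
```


ackermann(1, 3)
= ackermann(0, ackermann(1, 2))
First compute ackermann(1, 2) = 4
= ackermann(0, 4)
= 5


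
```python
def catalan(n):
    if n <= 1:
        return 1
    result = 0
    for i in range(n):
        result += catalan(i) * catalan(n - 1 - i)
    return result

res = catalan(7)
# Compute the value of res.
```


catalan(7)
= sum of catalan(i) * catalan(7-1-i) for i in 0..6
First compute sub-values bottom-up:
  catalan(0) = 1, catalan(1) = 1
  catalan(2) = 1*1 + 1*1 = 2
  catalan(3) = 1*2 + 1*1 + 2*1 = 5
  catalan(4) = 1*5 + 1*2 + 2*1 + 5*1 = 14
  catalan(5) = 1*14 + 1*5 + 2*2 + 5*1 + 14*1 = 42
  catalan(6) = 1*42 + 1*14 + 2*5 + 5*2 + 14*1 + 42*1 = 132
Now catalan(7):
  catalan(0)*catalan(6) = 1*132 = 132
  catalan(1)*catalan(5) = 1*42 = 42
  catalan(2)*catalan(4) = 2*14 = 28
  catalan(3)*catalan(3) = 5*5 = 25
  catalan(4)*catalan(2) = 14*2 = 28
  catalan(5)*catalan(1) = 42*1 = 42
  catalan(6)*catalan(0) = 132*1 = 132
= 132 + 42 + 28 + 25 + 28 + 42 + 132
= 429


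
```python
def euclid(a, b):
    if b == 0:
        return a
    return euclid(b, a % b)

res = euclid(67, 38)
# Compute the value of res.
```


euclid(67, 38)
= euclid(38, 67 % 38) = euclid(38, 29)
= euclid(29, 38 % 29) = euclid(29, 9)
= euclid(9, 29 % 9) = euclid(9, 2)
= euclid(2, 9 % 2) = euclid(2, 1)
= euclid(1, 2 % 1) = euclid(1, 0)
b == 0, return a = 1


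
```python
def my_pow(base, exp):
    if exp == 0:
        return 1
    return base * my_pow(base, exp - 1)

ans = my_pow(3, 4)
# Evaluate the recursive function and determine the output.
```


my_pow(3, 4)
= 3 * my_pow(3, 3)
= 3 * 3 * my_pow(3, 2)
= 3 * 3 * 3 * my_pow(3, 1)
= 3 * 3 * 3 * 3 * my_pow(3, 0)
= 3 * 3 * 3 * 3 * 1
= 81


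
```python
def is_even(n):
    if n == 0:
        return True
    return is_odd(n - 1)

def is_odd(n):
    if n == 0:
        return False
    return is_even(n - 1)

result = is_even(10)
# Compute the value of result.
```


is_even(10)
= is_odd(9)
= is_even(8)
= is_odd(7)
= is_even(6)
= is_odd(5)
= is_even(4)
= is_odd(3)
= is_even(2)
= is_odd(1)
= is_even(0)
n == 0: return True
= True


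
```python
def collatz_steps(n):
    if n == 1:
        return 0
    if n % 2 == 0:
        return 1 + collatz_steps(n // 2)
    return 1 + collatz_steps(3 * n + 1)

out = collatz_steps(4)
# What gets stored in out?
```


collatz_steps(4)
4 is even -> collatz_steps(2)
2 is even -> collatz_steps(1)
Reached 1 after 2 steps
= 2


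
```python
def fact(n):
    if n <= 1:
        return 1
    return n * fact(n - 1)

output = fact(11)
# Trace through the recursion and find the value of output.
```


fact(11)
= 11 * fact(10)
= 11 * 10 * fact(9)
= 11 * 10 * 9 * fact(8)
= 11 * 10 * 9 * 8 * fact(7)
= 11 * 10 * 9 * 8 * 7 * fact(6)
= 11 * 10 * 9 * 8 * 7 * 6 * fact(5)
= 11 * 10 * 9 * 8 * 7 * 6 * 5 * fact(4)
= 11 * 10 * 9 * 8 * 7 * 6 * 5 * 4 * fact(3)
= 11 * 10 * 9 * 8 * 7 * 6 * 5 * 4 * 3 * fact(2)
= 11 * 10 * 9 * 8 * 7 * 6 * 5 * 4 * 3 * 2 * fact(1)
= 11 * 10 * 9 * 8 * 7 * 6 * 5 * 4 * 3 * 2 * 1
= 39916800


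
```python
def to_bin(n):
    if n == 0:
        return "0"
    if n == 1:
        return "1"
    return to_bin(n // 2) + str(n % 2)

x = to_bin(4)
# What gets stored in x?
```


to_bin(4)
= to_bin(2) + "0"
= to_bin(1) + "0" + "0"
= "1" + "0" + "0"
= "100"


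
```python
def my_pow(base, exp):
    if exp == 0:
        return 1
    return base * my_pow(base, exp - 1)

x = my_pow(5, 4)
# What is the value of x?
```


my_pow(5, 4)
= 5 * my_pow(5, 3)
= 5 * 5 * my_pow(5, 2)
= 5 * 5 * 5 * my_pow(5, 1)
= 5 * 5 * 5 * 5 * my_pow(5, 0)
= 5 * 5 * 5 * 5 * 1
= 625


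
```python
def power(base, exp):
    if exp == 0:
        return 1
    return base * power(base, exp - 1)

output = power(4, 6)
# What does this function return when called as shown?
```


power(4, 6)
= 4 * power(4, 5)
= 4 * 4 * power(4, 4)
= 4 * 4 * 4 * power(4, 3)
= 4 * 4 * 4 * 4 * power(4, 2)
= 4 * 4 * 4 * 4 * 4 * power(4, 1)
= 4 * 4 * 4 * 4 * 4 * 4 * power(4, 0)
= 4 * 4 * 4 * 4 * 4 * 4 * 1
= 4096


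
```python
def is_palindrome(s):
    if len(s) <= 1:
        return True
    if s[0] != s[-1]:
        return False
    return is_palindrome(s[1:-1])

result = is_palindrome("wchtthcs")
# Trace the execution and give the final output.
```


is_palindrome("wchtthcs")
"wchtthcs": s[0]='w' != s[-1]='s' -> False
= False


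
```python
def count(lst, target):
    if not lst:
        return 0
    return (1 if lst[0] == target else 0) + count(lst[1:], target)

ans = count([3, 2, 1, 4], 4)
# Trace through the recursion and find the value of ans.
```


count([3, 2, 1, 4], 4)
lst[0]=3 != 4: 0 + count([2, 1, 4], 4)
lst[0]=2 != 4: 0 + count([1, 4], 4)
lst[0]=1 != 4: 0 + count([4], 4)
lst[0]=4 == 4: 1 + count([], 4)
= 1


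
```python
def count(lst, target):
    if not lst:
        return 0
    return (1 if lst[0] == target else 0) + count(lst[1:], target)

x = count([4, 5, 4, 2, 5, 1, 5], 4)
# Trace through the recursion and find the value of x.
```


count([4, 5, 4, 2, 5, 1, 5], 4)
lst[0]=4 == 4: 1 + count([5, 4, 2, 5, 1, 5], 4)
lst[0]=5 != 4: 0 + count([4, 2, 5, 1, 5], 4)
lst[0]=4 == 4: 1 + count([2, 5, 1, 5], 4)
lst[0]=2 != 4: 0 + count([5, 1, 5], 4)
lst[0]=5 != 4: 0 + count([1, 5], 4)
lst[0]=1 != 4: 0 + count([5], 4)
lst[0]=5 != 4: 0 + count([], 4)
= 2


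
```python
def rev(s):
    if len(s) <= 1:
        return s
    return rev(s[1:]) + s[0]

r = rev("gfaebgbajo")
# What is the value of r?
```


rev("gfaebgbajo")
= rev("faebgbajo") + "g"
= rev("aebgbajo") + "f" + "g"
= rev("ebgbajo") + "a" + "f" + "g"
= rev("bgbajo") + "e" + "a" + "f" + "g"
= rev("gbajo") + "b" + "e" + "a" + "f" + "g"
= rev("bajo") + "g" + "b" + "e" + "a" + "f" + "g"
= rev("ajo") + "b" + "g" + "b" + "e" + "a" + "f" + "g"
= rev("jo") + "a" + "b" + "g" + "b" + "e" + "a" + "f" + "g"
= rev("o") + "j" + "a" + "b" + "g" + "b" + "e" + "a" + "f" + "g"
= "o" + "j" + "a" + "b" + "g" + "b" + "e" + "a" + "f" + "g"
= "ojabgbeafg"


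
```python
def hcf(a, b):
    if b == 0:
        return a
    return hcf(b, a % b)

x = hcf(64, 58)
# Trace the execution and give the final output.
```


hcf(64, 58)
= hcf(58, 64 % 58) = hcf(58, 6)
= hcf(6, 58 % 6) = hcf(6, 4)
= hcf(4, 6 % 4) = hcf(4, 2)
= hcf(2, 4 % 2) = hcf(2, 0)
b == 0, return a = 2


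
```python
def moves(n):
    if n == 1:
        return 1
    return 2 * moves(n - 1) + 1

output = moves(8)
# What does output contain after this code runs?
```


moves(8)
= 2 * moves(7) + 1
= 2 * (2 * moves(6) + 1) + 1
= 2 * (2 * (2 * moves(5) + 1) + 1) + 1
= 2 * (2 * (2 * (2 * moves(4) + 1) + 1) + 1) + 1
= 2 * (2 * (2 * (2 * (2 * moves(3) + 1) + 1) + 1) + 1) + 1
= 2 * (2 * (2 * (2 * (2 * (2 * moves(2) + 1) + 1) + 1) + 1) + 1) + 1
= 2 * (2 * (2 * (2 * (2 * (2 * (2 * moves(1) + 1) + 1) + 1) + 1) + 1) + 1) + 1
Now compute bottom-up:
moves(1) = 1
moves(2) = 2 * 1 + 1 = 3
moves(3) = 2 * 3 + 1 = 7
moves(4) = 2 * 7 + 1 = 15
moves(5) = 2 * 15 + 1 = 31
moves(6) = 2 * 31 + 1 = 63
moves(7) = 2 * 63 + 1 = 127
moves(8) = 2 * 127 + 1 = 255
= 255


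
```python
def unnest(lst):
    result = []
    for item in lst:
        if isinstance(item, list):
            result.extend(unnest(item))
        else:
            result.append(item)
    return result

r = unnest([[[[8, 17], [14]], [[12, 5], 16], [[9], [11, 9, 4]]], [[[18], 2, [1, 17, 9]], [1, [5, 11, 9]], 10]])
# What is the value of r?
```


unnest([[[[8, 17], [14]], [[12, 5], 16], [[9], [11, 9, 4]]], [[[18], 2, [1, 17, 9]], [1, [5, 11, 9]], 10]])
Processing each element:
  [[[8, 17], [14]], [[12, 5], 16], [[9], [11, 9, 4]]] is a list -> unnest recursively -> [8, 17, 14, 12, 5, 16, 9, 11, 9, 4]
  [[[18], 2, [1, 17, 9]], [1, [5, 11, 9]], 10] is a list -> unnest recursively -> [18, 2, 1, 17, 9, 1, 5, 11, 9, 10]
= [8, 17, 14, 12, 5, 16, 9, 11, 9, 4, 18, 2, 1, 17, 9, 1, 5, 11, 9, 10]


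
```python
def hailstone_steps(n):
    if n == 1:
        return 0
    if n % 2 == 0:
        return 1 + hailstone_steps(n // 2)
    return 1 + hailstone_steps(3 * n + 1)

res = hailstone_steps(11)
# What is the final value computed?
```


hailstone_steps(11)
11 is odd -> 3*11+1 = 34 -> hailstone_steps(34)
34 is even -> hailstone_steps(17)
17 is odd -> 3*17+1 = 52 -> hailstone_steps(52)
52 is even -> hailstone_steps(26)
26 is even -> hailstone_steps(13)
13 is odd -> 3*13+1 = 40 -> hailstone_steps(40)
40 is even -> hailstone_steps(20)
20 is even -> hailstone_steps(10)
10 is even -> hailstone_steps(5)
5 is odd -> 3*5+1 = 16 -> hailstone_steps(16)
16 is even -> hailstone_steps(8)
8 is even -> hailstone_steps(4)
4 is even -> hailstone_steps(2)
2 is even -> hailstone_steps(1)
Reached 1 after 14 steps
= 14


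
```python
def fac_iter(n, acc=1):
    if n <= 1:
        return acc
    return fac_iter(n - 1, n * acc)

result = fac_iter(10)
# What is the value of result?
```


fac_iter(10, 1)
= fac_iter(9, 10 * 1) = fac_iter(9, 10)
= fac_iter(8, 9 * 10) = fac_iter(8, 90)
= fac_iter(7, 8 * 90) = fac_iter(7, 720)
= fac_iter(6, 7 * 720) = fac_iter(6, 5040)
= fac_iter(5, 6 * 5040) = fac_iter(5, 30240)
= fac_iter(4, 5 * 30240) = fac_iter(4, 151200)
= fac_iter(3, 4 * 151200) = fac_iter(3, 604800)
= fac_iter(2, 3 * 604800) = fac_iter(2, 1814400)
= fac_iter(1, 2 * 1814400) = fac_iter(1, 3628800)
n <= 1, return acc = 3628800


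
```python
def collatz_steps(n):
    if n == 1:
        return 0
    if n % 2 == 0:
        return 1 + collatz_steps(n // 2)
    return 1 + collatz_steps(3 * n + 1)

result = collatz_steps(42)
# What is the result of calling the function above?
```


collatz_steps(42)
42 is even -> collatz_steps(21)
21 is odd -> 3*21+1 = 64 -> collatz_steps(64)
64 is even -> collatz_steps(32)
32 is even -> collatz_steps(16)
16 is even -> collatz_steps(8)
8 is even -> collatz_steps(4)
4 is even -> collatz_steps(2)
2 is even -> collatz_steps(1)
Reached 1 after 8 steps
= 8


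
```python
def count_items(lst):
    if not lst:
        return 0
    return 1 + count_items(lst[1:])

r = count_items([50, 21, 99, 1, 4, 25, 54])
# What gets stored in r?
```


count_items([50, 21, 99, 1, 4, 25, 54])
= 1 + count_items([21, 99, 1, 4, 25, 54])
= 1 + 1 + count_items([99, 1, 4, 25, 54])
= 1 + 1 + 1 + count_items([1, 4, 25, 54])
= 1 + 1 + 1 + 1 + count_items([4, 25, 54])
= 1 + 1 + 1 + 1 + 1 + count_items([25, 54])
= 1 + 1 + 1 + 1 + 1 + 1 + count_items([54])
= 1 + 1 + 1 + 1 + 1 + 1 + 1 + count_items([])
= 1 + 1 + 1 + 1 + 1 + 1 + 1 + 0
= 7


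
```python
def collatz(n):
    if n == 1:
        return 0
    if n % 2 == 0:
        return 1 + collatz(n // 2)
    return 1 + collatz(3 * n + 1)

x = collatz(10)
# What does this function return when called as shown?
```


collatz(10)
10 is even -> collatz(5)
5 is odd -> 3*5+1 = 16 -> collatz(16)
16 is even -> collatz(8)
8 is even -> collatz(4)
4 is even -> collatz(2)
2 is even -> collatz(1)
Reached 1 after 6 steps
= 6


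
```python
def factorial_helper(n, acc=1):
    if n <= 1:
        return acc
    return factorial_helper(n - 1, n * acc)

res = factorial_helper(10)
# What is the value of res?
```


factorial_helper(10, 1)
= factorial_helper(9, 10 * 1) = factorial_helper(9, 10)
= factorial_helper(8, 9 * 10) = factorial_helper(8, 90)
= factorial_helper(7, 8 * 90) = factorial_helper(7, 720)
= factorial_helper(6, 7 * 720) = factorial_helper(6, 5040)
= factorial_helper(5, 6 * 5040) = factorial_helper(5, 30240)
= factorial_helper(4, 5 * 30240) = factorial_helper(4, 151200)
= factorial_helper(3, 4 * 151200) = factorial_helper(3, 604800)
= factorial_helper(2, 3 * 604800) = factorial_helper(2, 1814400)
= factorial_helper(1, 2 * 1814400) = factorial_helper(1, 3628800)
n <= 1, return acc = 3628800


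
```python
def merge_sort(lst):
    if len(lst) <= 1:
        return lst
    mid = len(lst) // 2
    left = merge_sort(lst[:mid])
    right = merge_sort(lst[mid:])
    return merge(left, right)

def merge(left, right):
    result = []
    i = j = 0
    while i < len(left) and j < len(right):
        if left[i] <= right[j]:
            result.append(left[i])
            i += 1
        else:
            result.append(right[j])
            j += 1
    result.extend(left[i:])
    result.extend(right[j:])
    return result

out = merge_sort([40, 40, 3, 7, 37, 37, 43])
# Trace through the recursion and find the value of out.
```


merge_sort([40, 40, 3, 7, 37, 37, 43])
Split into [40, 40, 3] and [7, 37, 37, 43]
Left sorted: [3, 40, 40]
Right sorted: [7, 37, 37, 43]
Merge [3, 40, 40] and [7, 37, 37, 43]
= [3, 7, 37, 37, 40, 40, 43]


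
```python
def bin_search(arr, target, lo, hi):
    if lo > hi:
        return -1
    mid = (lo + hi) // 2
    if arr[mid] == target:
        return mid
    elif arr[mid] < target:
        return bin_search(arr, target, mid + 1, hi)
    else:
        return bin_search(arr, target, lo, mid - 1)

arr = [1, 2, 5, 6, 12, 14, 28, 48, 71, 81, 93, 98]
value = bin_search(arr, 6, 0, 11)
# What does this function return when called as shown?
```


bin_search(arr, 6, 0, 11)
lo=0, hi=11, mid=5, arr[mid]=14
14 > 6, search left half
lo=0, hi=4, mid=2, arr[mid]=5
5 < 6, search right half
lo=3, hi=4, mid=3, arr[mid]=6
arr[3] == 6, found at index 3
= 3


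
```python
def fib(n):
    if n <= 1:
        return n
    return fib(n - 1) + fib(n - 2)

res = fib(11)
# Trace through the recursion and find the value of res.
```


fib(11)
= fib(10) + fib(9)
= (fib(9) + fib(8)) + fib(9)
Computing bottom-up: fib(0)=0, fib(1)=1, fib(2)=1, fib(3)=2, fib(4)=3, fib(5)=5, fib(6)=8, fib(7)=13, fib(8)=21, fib(9)=34, fib(10)=55, fib(11)=89
= 89


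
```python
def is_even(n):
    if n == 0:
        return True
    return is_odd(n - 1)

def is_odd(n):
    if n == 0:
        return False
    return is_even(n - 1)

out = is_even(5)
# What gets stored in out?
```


is_even(5)
= is_odd(4)
= is_even(3)
= is_odd(2)
= is_even(1)
= is_odd(0)
n == 0: return False
= False


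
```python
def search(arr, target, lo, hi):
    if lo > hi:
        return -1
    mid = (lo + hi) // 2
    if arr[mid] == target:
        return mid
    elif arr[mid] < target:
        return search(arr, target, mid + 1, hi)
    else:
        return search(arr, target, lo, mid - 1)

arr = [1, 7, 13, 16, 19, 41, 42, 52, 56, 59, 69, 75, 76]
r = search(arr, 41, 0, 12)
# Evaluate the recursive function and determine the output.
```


search(arr, 41, 0, 12)
lo=0, hi=12, mid=6, arr[mid]=42
42 > 41, search left half
lo=0, hi=5, mid=2, arr[mid]=13
13 < 41, search right half
lo=3, hi=5, mid=4, arr[mid]=19
19 < 41, search right half
lo=5, hi=5, mid=5, arr[mid]=41
arr[5] == 41, found at index 5
= 5


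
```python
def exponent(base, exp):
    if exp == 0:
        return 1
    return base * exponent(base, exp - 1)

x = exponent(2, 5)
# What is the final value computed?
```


exponent(2, 5)
= 2 * exponent(2, 4)
= 2 * 2 * exponent(2, 3)
= 2 * 2 * 2 * exponent(2, 2)
= 2 * 2 * 2 * 2 * exponent(2, 1)
= 2 * 2 * 2 * 2 * 2 * exponent(2, 0)
= 2 * 2 * 2 * 2 * 2 * 1
= 32


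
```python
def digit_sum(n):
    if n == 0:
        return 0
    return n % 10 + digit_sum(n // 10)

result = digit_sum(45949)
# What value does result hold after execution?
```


digit_sum(45949)
= 9 + digit_sum(4594)
= 9 + 4 + digit_sum(459)
= 9 + 4 + 9 + digit_sum(45)
= 9 + 4 + 9 + 5 + digit_sum(4)
= 9 + 4 + 9 + 5 + 4 + digit_sum(0)
= 9 + 4 + 9 + 5 + 4 + 0
= 31


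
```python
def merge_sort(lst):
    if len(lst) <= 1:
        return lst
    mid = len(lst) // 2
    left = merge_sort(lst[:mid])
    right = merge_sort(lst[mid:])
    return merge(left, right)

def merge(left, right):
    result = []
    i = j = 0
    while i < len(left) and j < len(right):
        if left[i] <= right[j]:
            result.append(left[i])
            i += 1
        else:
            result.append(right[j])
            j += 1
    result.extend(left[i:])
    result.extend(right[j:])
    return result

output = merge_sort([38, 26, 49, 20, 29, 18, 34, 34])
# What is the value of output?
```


merge_sort([38, 26, 49, 20, 29, 18, 34, 34])
Split into [38, 26, 49, 20] and [29, 18, 34, 34]
Left sorted: [20, 26, 38, 49]
Right sorted: [18, 29, 34, 34]
Merge [20, 26, 38, 49] and [18, 29, 34, 34]
= [18, 20, 26, 29, 34, 34, 38, 49]


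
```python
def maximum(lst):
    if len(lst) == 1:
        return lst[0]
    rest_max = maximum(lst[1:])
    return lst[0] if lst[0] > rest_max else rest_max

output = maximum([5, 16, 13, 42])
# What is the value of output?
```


maximum([5, 16, 13, 42])
= compare 5 with maximum([16, 13, 42])
= compare 16 with maximum([13, 42])
= compare 13 with maximum([42])
Base: maximum([42]) = 42
compare 13 with 42: max = 42
compare 16 with 42: max = 42
compare 5 with 42: max = 42
= 42


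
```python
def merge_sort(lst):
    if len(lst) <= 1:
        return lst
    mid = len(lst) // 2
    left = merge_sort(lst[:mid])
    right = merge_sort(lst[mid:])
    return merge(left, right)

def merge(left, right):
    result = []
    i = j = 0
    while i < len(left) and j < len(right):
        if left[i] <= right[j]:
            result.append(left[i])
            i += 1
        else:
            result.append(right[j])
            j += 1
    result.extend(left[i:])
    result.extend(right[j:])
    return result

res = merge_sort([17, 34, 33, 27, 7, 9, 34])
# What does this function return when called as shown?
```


merge_sort([17, 34, 33, 27, 7, 9, 34])
Split into [17, 34, 33] and [27, 7, 9, 34]
Left sorted: [17, 33, 34]
Right sorted: [7, 9, 27, 34]
Merge [17, 33, 34] and [7, 9, 27, 34]
= [7, 9, 17, 27, 33, 34, 34]


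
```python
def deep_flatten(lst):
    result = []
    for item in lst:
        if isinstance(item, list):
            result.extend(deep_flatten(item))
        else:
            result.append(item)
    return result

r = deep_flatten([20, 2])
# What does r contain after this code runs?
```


deep_flatten([20, 2])
Processing each element:
  20 is not a list -> append 20
  2 is not a list -> append 2
= [20, 2]


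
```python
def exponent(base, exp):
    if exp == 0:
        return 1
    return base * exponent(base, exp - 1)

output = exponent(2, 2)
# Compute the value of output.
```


exponent(2, 2)
= 2 * exponent(2, 1)
= 2 * 2 * exponent(2, 0)
= 2 * 2 * 1
= 4


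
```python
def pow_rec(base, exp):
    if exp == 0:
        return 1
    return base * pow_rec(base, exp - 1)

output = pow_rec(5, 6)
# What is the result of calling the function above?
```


pow_rec(5, 6)
= 5 * pow_rec(5, 5)
= 5 * 5 * pow_rec(5, 4)
= 5 * 5 * 5 * pow_rec(5, 3)
= 5 * 5 * 5 * 5 * pow_rec(5, 2)
= 5 * 5 * 5 * 5 * 5 * pow_rec(5, 1)
= 5 * 5 * 5 * 5 * 5 * 5 * pow_rec(5, 0)
= 5 * 5 * 5 * 5 * 5 * 5 * 1
= 15625


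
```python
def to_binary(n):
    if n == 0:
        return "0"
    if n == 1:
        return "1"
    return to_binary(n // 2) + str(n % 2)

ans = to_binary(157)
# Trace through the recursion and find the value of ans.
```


to_binary(157)
= to_binary(78) + "1"
= to_binary(39) + "0" + "1"
= to_binary(19) + "1" + "0" + "1"
= to_binary(9) + "1" + "1" + "0" + "1"
= to_binary(4) + "1" + "1" + "1" + "0" + "1"
= to_binary(2) + "0" + "1" + "1" + "1" + "0" + "1"
= to_binary(1) + "0" + "0" + "1" + "1" + "1" + "0" + "1"
= "1" + "0" + "0" + "1" + "1" + "1" + "0" + "1"
= "10011101"


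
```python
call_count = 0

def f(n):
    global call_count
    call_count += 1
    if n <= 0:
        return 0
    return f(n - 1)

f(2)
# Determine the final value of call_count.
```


f(2) calls f(1) calls ... calls f(0)
Total calls: 2 + 1 (for base case) = 3


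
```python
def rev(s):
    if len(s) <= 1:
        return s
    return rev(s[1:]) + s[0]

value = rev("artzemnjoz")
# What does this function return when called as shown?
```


rev("artzemnjoz")
= rev("rtzemnjoz") + "a"
= rev("tzemnjoz") + "r" + "a"
= rev("zemnjoz") + "t" + "r" + "a"
= rev("emnjoz") + "z" + "t" + "r" + "a"
= rev("mnjoz") + "e" + "z" + "t" + "r" + "a"
= rev("njoz") + "m" + "e" + "z" + "t" + "r" + "a"
= rev("joz") + "n" + "m" + "e" + "z" + "t" + "r" + "a"
= rev("oz") + "j" + "n" + "m" + "e" + "z" + "t" + "r" + "a"
= rev("z") + "o" + "j" + "n" + "m" + "e" + "z" + "t" + "r" + "a"
= "z" + "o" + "j" + "n" + "m" + "e" + "z" + "t" + "r" + "a"
= "zojnmeztra"


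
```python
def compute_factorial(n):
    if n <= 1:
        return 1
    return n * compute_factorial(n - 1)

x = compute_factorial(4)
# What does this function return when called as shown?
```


compute_factorial(4)
= 4 * compute_factorial(3)
= 4 * 3 * compute_factorial(2)
= 4 * 3 * 2 * compute_factorial(1)
= 4 * 3 * 2 * 1
= 24


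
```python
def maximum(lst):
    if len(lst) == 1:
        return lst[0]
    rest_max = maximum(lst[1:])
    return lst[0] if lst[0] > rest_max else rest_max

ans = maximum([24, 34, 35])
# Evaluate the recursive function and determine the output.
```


maximum([24, 34, 35])
= compare 24 with maximum([34, 35])
= compare 34 with maximum([35])
Base: maximum([35]) = 35
compare 34 with 35: max = 35
compare 24 with 35: max = 35
= 35


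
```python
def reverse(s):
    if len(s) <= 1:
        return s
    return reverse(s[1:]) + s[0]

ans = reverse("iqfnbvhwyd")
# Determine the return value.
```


reverse("iqfnbvhwyd")
= reverse("qfnbvhwyd") + "i"
= reverse("fnbvhwyd") + "q" + "i"
= reverse("nbvhwyd") + "f" + "q" + "i"
= reverse("bvhwyd") + "n" + "f" + "q" + "i"
= reverse("vhwyd") + "b" + "n" + "f" + "q" + "i"
= reverse("hwyd") + "v" + "b" + "n" + "f" + "q" + "i"
= reverse("wyd") + "h" + "v" + "b" + "n" + "f" + "q" + "i"
= reverse("yd") + "w" + "h" + "v" + "b" + "n" + "f" + "q" + "i"
= reverse("d") + "y" + "w" + "h" + "v" + "b" + "n" + "f" + "q" + "i"
= "d" + "y" + "w" + "h" + "v" + "b" + "n" + "f" + "q" + "i"
= "dywhvbnfqi"


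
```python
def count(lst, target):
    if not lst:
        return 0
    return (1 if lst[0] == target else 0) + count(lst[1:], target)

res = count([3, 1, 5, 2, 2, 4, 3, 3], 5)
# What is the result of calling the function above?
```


count([3, 1, 5, 2, 2, 4, 3, 3], 5)
lst[0]=3 != 5: 0 + count([1, 5, 2, 2, 4, 3, 3], 5)
lst[0]=1 != 5: 0 + count([5, 2, 2, 4, 3, 3], 5)
lst[0]=5 == 5: 1 + count([2, 2, 4, 3, 3], 5)
lst[0]=2 != 5: 0 + count([2, 4, 3, 3], 5)
lst[0]=2 != 5: 0 + count([4, 3, 3], 5)
lst[0]=4 != 5: 0 + count([3, 3], 5)
lst[0]=3 != 5: 0 + count([3], 5)
lst[0]=3 != 5: 0 + count([], 5)
= 1


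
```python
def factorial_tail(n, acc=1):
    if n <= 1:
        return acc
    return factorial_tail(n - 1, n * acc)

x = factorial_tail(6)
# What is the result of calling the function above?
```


factorial_tail(6, 1)
= factorial_tail(5, 6 * 1) = factorial_tail(5, 6)
= factorial_tail(4, 5 * 6) = factorial_tail(4, 30)
= factorial_tail(3, 4 * 30) = factorial_tail(3, 120)
= factorial_tail(2, 3 * 120) = factorial_tail(2, 360)
= factorial_tail(1, 2 * 360) = factorial_tail(1, 720)
n <= 1, return acc = 720


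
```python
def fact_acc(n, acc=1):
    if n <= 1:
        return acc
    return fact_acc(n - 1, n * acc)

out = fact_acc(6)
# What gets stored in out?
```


fact_acc(6, 1)
= fact_acc(5, 6 * 1) = fact_acc(5, 6)
= fact_acc(4, 5 * 6) = fact_acc(4, 30)
= fact_acc(3, 4 * 30) = fact_acc(3, 120)
= fact_acc(2, 3 * 120) = fact_acc(2, 360)
= fact_acc(1, 2 * 360) = fact_acc(1, 720)
n <= 1, return acc = 720


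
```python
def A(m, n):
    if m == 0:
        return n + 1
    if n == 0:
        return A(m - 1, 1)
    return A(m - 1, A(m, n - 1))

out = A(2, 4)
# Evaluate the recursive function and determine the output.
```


A(2, 4)
= A(1, A(2, 3))
First compute A(2, 3) = 9
= A(1, 9)
= 11


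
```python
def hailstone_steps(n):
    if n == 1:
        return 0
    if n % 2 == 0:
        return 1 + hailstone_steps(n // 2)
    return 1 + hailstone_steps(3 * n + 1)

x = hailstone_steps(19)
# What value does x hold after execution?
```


hailstone_steps(19)
19 is odd -> 3*19+1 = 58 -> hailstone_steps(58)
58 is even -> hailstone_steps(29)
29 is odd -> 3*29+1 = 88 -> hailstone_steps(88)
88 is even -> hailstone_steps(44)
44 is even -> hailstone_steps(22)
22 is even -> hailstone_steps(11)
11 is odd -> 3*11+1 = 34 -> hailstone_steps(34)
34 is even -> hailstone_steps(17)
17 is odd -> 3*17+1 = 52 -> hailstone_steps(52)
52 is even -> hailstone_steps(26)
26 is even -> hailstone_steps(13)
13 is odd -> 3*13+1 = 40 -> hailstone_steps(40)
40 is even -> hailstone_steps(20)
20 is even -> hailstone_steps(10)
10 is even -> hailstone_steps(5)
5 is odd -> 3*5+1 = 16 -> hailstone_steps(16)
16 is even -> hailstone_steps(8)
8 is even -> hailstone_steps(4)
4 is even -> hailstone_steps(2)
2 is even -> hailstone_steps(1)
Reached 1 after 20 steps
= 20


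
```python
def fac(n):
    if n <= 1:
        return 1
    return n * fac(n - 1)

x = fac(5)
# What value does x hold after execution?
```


fac(5)
= 5 * fac(4)
= 5 * 4 * fac(3)
= 5 * 4 * 3 * fac(2)
= 5 * 4 * 3 * 2 * fac(1)
= 5 * 4 * 3 * 2 * 1
= 120


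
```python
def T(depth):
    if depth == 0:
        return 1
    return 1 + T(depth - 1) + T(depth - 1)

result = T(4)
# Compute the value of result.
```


T(4)
= 1 + T(3) + T(3)
= 1 + 2 * T(3)
T(k) = 2^(k+1) - 1
T(0) = 1
T(1) = 3
T(2) = 7
T(3) = 15
T(4) = 31
T(4) = 2^5 - 1 = 31


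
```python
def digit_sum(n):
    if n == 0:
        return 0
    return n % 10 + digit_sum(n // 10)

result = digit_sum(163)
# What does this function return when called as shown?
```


digit_sum(163)
= 3 + digit_sum(16)
= 3 + 6 + digit_sum(1)
= 3 + 6 + 1 + digit_sum(0)
= 3 + 6 + 1 + 0
= 10


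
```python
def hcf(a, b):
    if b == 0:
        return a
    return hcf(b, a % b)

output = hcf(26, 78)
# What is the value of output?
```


hcf(26, 78)
= hcf(78, 26 % 78) = hcf(78, 26)
= hcf(26, 78 % 26) = hcf(26, 0)
b == 0, return a = 26


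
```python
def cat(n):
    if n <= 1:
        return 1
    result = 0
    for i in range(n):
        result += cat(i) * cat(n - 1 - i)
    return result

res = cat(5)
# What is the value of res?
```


cat(5)
= sum of cat(i) * cat(5-1-i) for i in 0..4
First compute sub-values bottom-up:
  cat(0) = 1, cat(1) = 1
  cat(2) = 1*1 + 1*1 = 2
  cat(3) = 1*2 + 1*1 + 2*1 = 5
  cat(4) = 1*5 + 1*2 + 2*1 + 5*1 = 14
Now cat(5):
  cat(0)*cat(4) = 1*14 = 14
  cat(1)*cat(3) = 1*5 = 5
  cat(2)*cat(2) = 2*2 = 4
  cat(3)*cat(1) = 5*1 = 5
  cat(4)*cat(0) = 14*1 = 14
= 14 + 5 + 4 + 5 + 14
= 42


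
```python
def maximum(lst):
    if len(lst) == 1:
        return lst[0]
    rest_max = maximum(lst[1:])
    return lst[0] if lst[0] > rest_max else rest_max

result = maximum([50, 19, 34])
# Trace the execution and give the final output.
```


maximum([50, 19, 34])
= compare 50 with maximum([19, 34])
= compare 19 with maximum([34])
Base: maximum([34]) = 34
compare 19 with 34: max = 34
compare 50 with 34: max = 50
= 50


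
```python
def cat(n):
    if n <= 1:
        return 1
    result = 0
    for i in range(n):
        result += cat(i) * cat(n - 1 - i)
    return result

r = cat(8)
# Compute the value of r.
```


cat(8)
= sum of cat(i) * cat(8-1-i) for i in 0..7
First compute sub-values bottom-up:
  cat(0) = 1, cat(1) = 1
  cat(2) = 1*1 + 1*1 = 2
  cat(3) = 1*2 + 1*1 + 2*1 = 5
  cat(4) = 1*5 + 1*2 + 2*1 + 5*1 = 14
  cat(5) = 1*14 + 1*5 + 2*2 + 5*1 + 14*1 = 42
  cat(6) = 1*42 + 1*14 + 2*5 + 5*2 + 14*1 + 42*1 = 132
  cat(7) = 1*132 + 1*42 + 2*14 + 5*5 + 14*2 + 42*1 + 132*1 = 429
Now cat(8):
  cat(0)*cat(7) = 1*429 = 429
  cat(1)*cat(6) = 1*132 = 132
  cat(2)*cat(5) = 2*42 = 84
  cat(3)*cat(4) = 5*14 = 70
  cat(4)*cat(3) = 14*5 = 70
  cat(5)*cat(2) = 42*2 = 84
  cat(6)*cat(1) = 132*1 = 132
  cat(7)*cat(0) = 429*1 = 429
= 429 + 132 + 84 + 70 + 70 + 84 + 132 + 429
= 1430


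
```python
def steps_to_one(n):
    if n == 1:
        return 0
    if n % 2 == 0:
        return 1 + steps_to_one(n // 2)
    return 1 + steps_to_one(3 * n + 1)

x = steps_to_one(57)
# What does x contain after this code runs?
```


steps_to_one(57)
57 is odd -> 3*57+1 = 172 -> steps_to_one(172)
172 is even -> steps_to_one(86)
86 is even -> steps_to_one(43)
43 is odd -> 3*43+1 = 130 -> steps_to_one(130)
130 is even -> steps_to_one(65)
65 is odd -> 3*65+1 = 196 -> steps_to_one(196)
196 is even -> steps_to_one(98)
98 is even -> steps_to_one(49)
49 is odd -> 3*49+1 = 148 -> steps_to_one(148)
148 is even -> steps_to_one(74)
74 is even -> steps_to_one(37)
37 is odd -> 3*37+1 = 112 -> steps_to_one(112)
112 is even -> steps_to_one(56)
56 is even -> steps_to_one(28)
28 is even -> steps_to_one(14)
14 is even -> steps_to_one(7)
7 is odd -> 3*7+1 = 22 -> steps_to_one(22)
22 is even -> steps_to_one(11)
11 is odd -> 3*11+1 = 34 -> steps_to_one(34)
34 is even -> steps_to_one(17)
17 is odd -> 3*17+1 = 52 -> steps_to_one(52)
52 is even -> steps_to_one(26)
26 is even -> steps_to_one(13)
13 is odd -> 3*13+1 = 40 -> steps_to_one(40)
40 is even -> steps_to_one(20)
20 is even -> steps_to_one(10)
10 is even -> steps_to_one(5)
5 is odd -> 3*5+1 = 16 -> steps_to_one(16)
16 is even -> steps_to_one(8)
8 is even -> steps_to_one(4)
4 is even -> steps_to_one(2)
2 is even -> steps_to_one(1)
Reached 1 after 32 steps
= 32
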